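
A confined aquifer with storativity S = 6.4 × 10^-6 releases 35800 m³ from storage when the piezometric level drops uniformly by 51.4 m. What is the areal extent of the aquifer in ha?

A = ΔV / (S × Δh) = 35800 / (6.4 × 10^-6 × 51.4) = 1.088 × 10^8 m²
A = 1.088 × 10^8 m² = 10880 ha

A ≈ 10900 ha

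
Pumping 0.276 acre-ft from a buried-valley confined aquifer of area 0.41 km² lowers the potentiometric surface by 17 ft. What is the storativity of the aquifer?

S ≈ 1.6 × 10^-4

A = 0.41 km² = 4.1 × 10^5 m²
Δh = 17 ft = 5.182 m
ΔV = 0.276 acre-ft = 340.4 m³
S = ΔV / (A × Δh) = 340.4 m³ / (4.1 × 10^5 m² × 5.182 m) = 1.602 × 10^-4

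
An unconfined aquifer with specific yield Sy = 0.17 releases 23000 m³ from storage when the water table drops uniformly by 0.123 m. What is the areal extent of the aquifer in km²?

A ≈ 1.1 km²

A = ΔV / (Sy × Δh) = 23000 / (0.17 × 0.123) = 1.1 × 10^6 m²
A = 1.1 × 10^6 m² = 1.1 km²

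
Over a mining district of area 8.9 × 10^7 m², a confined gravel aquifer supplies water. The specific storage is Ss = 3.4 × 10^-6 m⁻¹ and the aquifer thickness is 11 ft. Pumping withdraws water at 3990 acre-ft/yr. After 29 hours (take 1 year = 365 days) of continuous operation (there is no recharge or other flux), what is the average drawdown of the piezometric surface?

b = 11 ft = 3.353 m
S = Ss × b = 3.4 × 10^-6 m⁻¹ × 3.353 m = 1.14 × 10^-5
Q = 3990 acre-ft/yr = 13480 m³/d
t = 29 hours = 1.208 d
ΔV = Q × t = 13480 m³/d × 1.208 d = 16290 m³
Δh = ΔV / (S × A) = 16290 / (1.14 × 10^-5 × 8.9 × 10^7) = 16.06 m

Δh ≈ 16.1 m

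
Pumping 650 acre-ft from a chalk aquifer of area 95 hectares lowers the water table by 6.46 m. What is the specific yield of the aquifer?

A = 95 hectares = 9.5 × 10^5 m²
ΔV = 650 acre-ft = 8.018 × 10^5 m³
Sy = ΔV / (A × Δh) = 8.018 × 10^5 m³ / (9.5 × 10^5 m² × 6.46 m) = 0.1306

Sy ≈ 0.13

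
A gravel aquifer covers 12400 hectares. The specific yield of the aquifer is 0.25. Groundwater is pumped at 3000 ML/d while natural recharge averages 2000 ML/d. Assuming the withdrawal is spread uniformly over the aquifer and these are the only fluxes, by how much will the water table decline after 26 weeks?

Δh ≈ 5.87 m

A = 12400 hectares = 1.24 × 10^8 m²
Net abstraction = 3000 − 2000 = 1000 ML/d
Q_net = 1000 ML/d = 1 × 10^6 m³/d
t = 26 weeks = 182 d
ΔV = Q × t = 1 × 10^6 m³/d × 182 d = 1.82 × 10^8 m³
Δh = ΔV / (Sy × A) = 1.82 × 10^8 / (0.25 × 1.24 × 10^8) = 5.871 m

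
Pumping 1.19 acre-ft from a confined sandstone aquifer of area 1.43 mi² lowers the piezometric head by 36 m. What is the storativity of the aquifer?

A = 1.43 mi² = 3.704 × 10^6 m²
ΔV = 1.19 acre-ft = 1468 m³
S = ΔV / (A × Δh) = 1468 m³ / (3.704 × 10^6 m² × 36 m) = 1.101 × 10^-5

S ≈ 1.1 × 10^-5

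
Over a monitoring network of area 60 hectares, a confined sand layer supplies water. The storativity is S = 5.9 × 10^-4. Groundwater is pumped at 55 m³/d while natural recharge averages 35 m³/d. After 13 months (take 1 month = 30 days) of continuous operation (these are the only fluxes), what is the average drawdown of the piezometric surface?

Δh ≈ 22 m

A = 60 hectares = 6 × 10^5 m²
Net abstraction = 55 − 35 = 20 m³/d
t = 13 months = 390 d
ΔV = Q × t = 20 m³/d × 390 d = 7800 m³
Δh = ΔV / (S × A) = 7800 / (5.9 × 10^-4 × 6 × 10^5) = 22.03 m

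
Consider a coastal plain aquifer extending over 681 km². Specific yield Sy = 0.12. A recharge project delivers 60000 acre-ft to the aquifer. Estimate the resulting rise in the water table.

A = 681 km² = 6.81 × 10^8 m²
ΔV = 60000 acre-ft = 7.401 × 10^7 m³
Δh = ΔV / (Sy × A) = 7.401 × 10^7 m³ / (0.12 × 6.81 × 10^8 m²) = 0.9056 m

Δh ≈ 0.906 m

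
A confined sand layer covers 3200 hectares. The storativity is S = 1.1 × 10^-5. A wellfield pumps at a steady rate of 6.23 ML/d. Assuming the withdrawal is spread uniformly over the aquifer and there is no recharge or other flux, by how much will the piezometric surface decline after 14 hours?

A = 3200 hectares = 3.2 × 10^7 m²
Q = 6.23 ML/d = 6230 m³/d
t = 14 hours = 0.5833 d
ΔV = Q × t = 6230 m³/d × 0.5833 d = 3634 m³
Δh = ΔV / (S × A) = 3634 / (1.1 × 10^-5 × 3.2 × 10^7) = 10.32 m

Δh ≈ 10.3 m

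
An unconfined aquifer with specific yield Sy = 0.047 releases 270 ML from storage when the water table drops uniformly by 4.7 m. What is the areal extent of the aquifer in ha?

A ≈ 122 ha

ΔV = 270 ML = 2.7 × 10^5 m³
A = ΔV / (Sy × Δh) = 2.7 × 10^5 / (0.047 × 4.7) = 1.222 × 10^6 m²
A = 1.222 × 10^6 m² = 122.2 ha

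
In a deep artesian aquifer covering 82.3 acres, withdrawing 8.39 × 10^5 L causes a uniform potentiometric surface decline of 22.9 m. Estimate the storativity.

S ≈ 1.1 × 10^-4

A = 82.3 acres = 3.331 × 10^5 m²
ΔV = 8.39 × 10^5 L = 839 m³
S = ΔV / (A × Δh) = 839 m³ / (3.331 × 10^5 m² × 22.9 m) = 1.1 × 10^-4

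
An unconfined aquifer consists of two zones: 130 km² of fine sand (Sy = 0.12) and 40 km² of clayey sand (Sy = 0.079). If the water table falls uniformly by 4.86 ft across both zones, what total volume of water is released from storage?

ΔV ≈ 2.78 × 10^7 m³

A₁ = 130 km² = 1.3 × 10^8 m²; A₂ = 40 km² = 4 × 10^7 m²
Δh = 4.86 ft = 1.481 m
ΔV₁ = 0.12 × 1.3 × 10^8 × 1.481 = 2.311 × 10^7 m³
ΔV₂ = 0.079 × 4 × 10^7 × 1.481 = 4.681 × 10^6 m³
ΔV = ΔV₁ + ΔV₂ = 2.779 × 10^7 m³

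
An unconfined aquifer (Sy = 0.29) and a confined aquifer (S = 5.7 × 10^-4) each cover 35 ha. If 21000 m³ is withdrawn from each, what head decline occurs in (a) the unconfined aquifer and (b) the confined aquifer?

Δh_u ≈ 0.207 m; Δh_c ≈ 105 m

A = 35 ha = 3.5 × 10^5 m²
Unconfined: Δh_u = ΔV/(Sy·A) = 21000/(0.29 × 3.5 × 10^5) = 0.2069 m
Confined: Δh_c = ΔV/(S·A) = 21000/(5.7 × 10^-4 × 3.5 × 10^5) = 105.3 m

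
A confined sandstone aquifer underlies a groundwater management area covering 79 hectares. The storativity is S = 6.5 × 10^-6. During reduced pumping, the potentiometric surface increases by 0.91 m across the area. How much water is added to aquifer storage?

ΔV ≈ 4.67 m³

A = 79 hectares = 7.9 × 10^5 m²
ΔV = S × A × Δh = 6.5 × 10^-6 × 7.9 × 10^5 m² × 0.91 m = 4.673 m³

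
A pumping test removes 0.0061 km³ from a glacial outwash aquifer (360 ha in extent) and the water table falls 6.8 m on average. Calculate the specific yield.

A = 360 ha = 3.6 × 10^6 m²
ΔV = 0.0061 km³ = 6.1 × 10^6 m³
Sy = ΔV / (A × Δh) = 6.1 × 10^6 m³ / (3.6 × 10^6 m² × 6.8 m) = 0.2492

Sy ≈ 0.25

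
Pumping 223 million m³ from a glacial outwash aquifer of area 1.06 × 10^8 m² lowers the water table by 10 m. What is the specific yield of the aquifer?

ΔV = 223 million m³ = 2.23 × 10^8 m³
Sy = ΔV / (A × Δh) = 2.23 × 10^8 m³ / (1.06 × 10^8 m² × 10 m) = 0.2104

Sy ≈ 0.21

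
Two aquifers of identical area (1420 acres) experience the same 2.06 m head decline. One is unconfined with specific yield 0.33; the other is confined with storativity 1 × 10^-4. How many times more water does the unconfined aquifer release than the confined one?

ΔV_u / ΔV_c ≈ 3300

A = 1420 acres = 5.747 × 10^6 m²
Unconfined: ΔV_u = Sy × A × Δh = 0.33 × 5.747 × 10^6 × 2.06 = 3.906 × 10^6 m³
Confined: ΔV_c = S × A × Δh = 1 × 10^-4 × 5.747 × 10^6 × 2.06 = 1184 m³
Ratio = ΔV_u / ΔV_c = Sy / S = 0.33 / 1 × 10^-4 = 3300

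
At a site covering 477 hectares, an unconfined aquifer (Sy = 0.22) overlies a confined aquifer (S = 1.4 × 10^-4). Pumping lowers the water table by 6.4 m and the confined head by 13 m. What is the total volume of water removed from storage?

ΔV ≈ 6.72 × 10^6 m³

A = 477 hectares = 4.77 × 10^6 m²
Unconfined: ΔV_u = Sy × A × Δh_u = 0.22 × 4.77 × 10^6 × 6.4 = 6.716 × 10^6 m³
Confined: ΔV_c = S × A × Δh_c = 1.4 × 10^-4 × 4.77 × 10^6 × 13 = 8681 m³
Total ΔV = 6.716 × 10^6 + 8681 = 6.725 × 10^6 m³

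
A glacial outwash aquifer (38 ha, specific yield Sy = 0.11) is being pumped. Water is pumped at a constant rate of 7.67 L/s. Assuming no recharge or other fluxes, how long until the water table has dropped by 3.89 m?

A = 38 ha = 3.8 × 10^5 m²
ΔV = Sy × A × Δh = 0.11 × 3.8 × 10^5 × 3.89 = 1.626 × 10^5 m³
Q = 7.67 L/s = 662.7 m³/d
t = ΔV / Q = 1.626 × 10^5 m³ / 662.7 m³/d = 245.4 d

t ≈ 245 days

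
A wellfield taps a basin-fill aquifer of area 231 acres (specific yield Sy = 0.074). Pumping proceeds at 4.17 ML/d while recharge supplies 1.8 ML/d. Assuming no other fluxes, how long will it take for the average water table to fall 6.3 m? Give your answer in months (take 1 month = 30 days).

t ≈ 6.13 months

A = 231 acres = 9.348 × 10^5 m²
ΔV = Sy × A × Δh = 0.074 × 9.348 × 10^5 × 6.3 = 4.358 × 10^5 m³
Net withdrawal = 4.17 − 1.8 = 2.37 ML/d = 2370 m³/d
t = ΔV / Q = 4.358 × 10^5 m³ / 2370 m³/d = 183.9 d
t = 183.9 d ≈ 6.13 months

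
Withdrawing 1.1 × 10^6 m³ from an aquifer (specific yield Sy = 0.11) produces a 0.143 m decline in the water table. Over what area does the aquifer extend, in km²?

A ≈ 69.9 km²

A = ΔV / (Sy × Δh) = 1.1 × 10^6 / (0.11 × 0.143) = 6.993 × 10^7 m²
A = 6.993 × 10^7 m² = 69.93 km²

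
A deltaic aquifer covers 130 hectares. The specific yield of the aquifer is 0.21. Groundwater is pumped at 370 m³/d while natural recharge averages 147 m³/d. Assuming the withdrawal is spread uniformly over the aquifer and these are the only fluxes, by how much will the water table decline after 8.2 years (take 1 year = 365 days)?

Δh ≈ 2.44 m

A = 130 hectares = 1.3 × 10^6 m²
Net abstraction = 370 − 147 = 223 m³/d
t = 8.2 years = 2993 d
ΔV = Q × t = 223 m³/d × 2993 d = 6.674 × 10^5 m³
Δh = ΔV / (Sy × A) = 6.674 × 10^5 / (0.21 × 1.3 × 10^6) = 2.445 m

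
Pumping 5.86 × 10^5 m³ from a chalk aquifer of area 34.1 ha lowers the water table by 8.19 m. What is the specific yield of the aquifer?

Sy ≈ 0.21

A = 34.1 ha = 3.41 × 10^5 m²
Sy = ΔV / (A × Δh) = 5.86 × 10^5 m³ / (3.41 × 10^5 m² × 8.19 m) = 0.2098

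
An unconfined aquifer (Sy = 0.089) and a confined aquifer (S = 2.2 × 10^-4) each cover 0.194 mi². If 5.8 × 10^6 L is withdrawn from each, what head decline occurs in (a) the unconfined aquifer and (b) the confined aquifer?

Δh_u ≈ 0.13 m; Δh_c ≈ 52.5 m

A = 0.194 mi² = 5.025 × 10^5 m²
ΔV = 5.8 × 10^6 L = 5800 m³
Unconfined: Δh_u = ΔV/(Sy·A) = 5800/(0.089 × 5.025 × 10^5) = 0.1297 m
Confined: Δh_c = ΔV/(S·A) = 5800/(2.2 × 10^-4 × 5.025 × 10^5) = 52.47 m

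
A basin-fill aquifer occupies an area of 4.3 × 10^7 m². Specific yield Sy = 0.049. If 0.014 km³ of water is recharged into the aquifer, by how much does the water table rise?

ΔV = 0.014 km³ = 1.4 × 10^7 m³
Δh = ΔV / (Sy × A) = 1.4 × 10^7 m³ / (0.049 × 4.3 × 10^7 m²) = 6.645 m

Δh ≈ 6.64 m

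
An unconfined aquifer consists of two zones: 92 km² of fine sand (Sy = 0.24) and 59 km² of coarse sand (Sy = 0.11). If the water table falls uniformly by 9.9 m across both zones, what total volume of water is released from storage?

ΔV ≈ 2.83 × 10^8 m³

A₁ = 92 km² = 9.2 × 10^7 m²; A₂ = 59 km² = 5.9 × 10^7 m²
ΔV₁ = 0.24 × 9.2 × 10^7 × 9.9 = 2.186 × 10^8 m³
ΔV₂ = 0.11 × 5.9 × 10^7 × 9.9 = 6.425 × 10^7 m³
ΔV = ΔV₁ + ΔV₂ = 2.828 × 10^8 m³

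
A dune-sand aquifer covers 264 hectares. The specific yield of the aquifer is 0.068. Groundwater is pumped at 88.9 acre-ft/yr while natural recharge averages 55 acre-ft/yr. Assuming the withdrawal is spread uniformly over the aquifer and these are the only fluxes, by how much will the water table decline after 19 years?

A = 264 hectares = 2.64 × 10^6 m²
Net abstraction = 88.9 − 55 = 33.9 acre-ft/yr
Q_net = 33.9 acre-ft/yr = 114.6 m³/d
t = 19 years = 6935 d
ΔV = Q × t = 114.6 m³/d × 6935 d = 7.945 × 10^5 m³
Δh = ΔV / (Sy × A) = 7.945 × 10^5 / (0.068 × 2.64 × 10^6) = 4.426 m

Δh ≈ 4.43 m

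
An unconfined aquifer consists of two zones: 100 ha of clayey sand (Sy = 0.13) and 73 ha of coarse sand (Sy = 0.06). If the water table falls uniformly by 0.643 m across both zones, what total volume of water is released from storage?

A₁ = 100 ha = 1 × 10^6 m²; A₂ = 73 ha = 7.3 × 10^5 m²
ΔV₁ = 0.13 × 1 × 10^6 × 0.643 = 83590 m³
ΔV₂ = 0.06 × 7.3 × 10^5 × 0.643 = 28160 m³
ΔV = ΔV₁ + ΔV₂ = 1.118 × 10^5 m³

ΔV ≈ 1.12 × 10^5 m³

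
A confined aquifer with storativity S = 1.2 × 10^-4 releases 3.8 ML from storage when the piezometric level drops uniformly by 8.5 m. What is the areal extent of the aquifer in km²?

ΔV = 3.8 ML = 3800 m³
A = ΔV / (S × Δh) = 3800 / (1.2 × 10^-4 × 8.5) = 3.725 × 10^6 m²
A = 3.725 × 10^6 m² = 3.725 km²

A ≈ 3.73 km²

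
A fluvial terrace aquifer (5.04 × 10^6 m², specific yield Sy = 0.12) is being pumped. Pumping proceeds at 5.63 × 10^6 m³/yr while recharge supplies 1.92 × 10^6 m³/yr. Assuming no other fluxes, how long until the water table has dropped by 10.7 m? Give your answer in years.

t ≈ 1.74 years

ΔV = Sy × A × Δh = 0.12 × 5.04 × 10^6 × 10.7 = 6.471 × 10^6 m³
Net withdrawal = 5.63 × 10^6 − 1.92 × 10^6 = 3.71 × 10^6 m³/yr = 10160 m³/d
t = ΔV / Q = 6.471 × 10^6 m³ / 10160 m³/d = 636.7 d
t = 636.7 d ≈ 1.744 years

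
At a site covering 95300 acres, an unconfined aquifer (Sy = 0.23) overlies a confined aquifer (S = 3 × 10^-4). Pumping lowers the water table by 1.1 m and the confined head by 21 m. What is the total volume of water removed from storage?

ΔV ≈ 1 × 10^8 m³

A = 95300 acres = 3.857 × 10^8 m²
Unconfined: ΔV_u = Sy × A × Δh_u = 0.23 × 3.857 × 10^8 × 1.1 = 9.757 × 10^7 m³
Confined: ΔV_c = S × A × Δh_c = 3 × 10^-4 × 3.857 × 10^8 × 21 = 2.43 × 10^6 m³
Total ΔV = 9.757 × 10^7 + 2.43 × 10^6 = 1 × 10^8 m³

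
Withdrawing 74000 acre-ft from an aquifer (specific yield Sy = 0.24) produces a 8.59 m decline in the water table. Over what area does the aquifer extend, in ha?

A ≈ 4430 ha

ΔV = 74000 acre-ft = 9.128 × 10^7 m³
A = ΔV / (Sy × Δh) = 9.128 × 10^7 / (0.24 × 8.59) = 4.428 × 10^7 m²
A = 4.428 × 10^7 m² = 4428 ha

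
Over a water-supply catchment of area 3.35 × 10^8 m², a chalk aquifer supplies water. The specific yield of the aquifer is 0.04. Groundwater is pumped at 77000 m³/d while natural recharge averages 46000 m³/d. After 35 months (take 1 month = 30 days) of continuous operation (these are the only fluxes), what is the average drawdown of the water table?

Net abstraction = 77000 − 46000 = 31000 m³/d
t = 35 months = 1050 d
ΔV = Q × t = 31000 m³/d × 1050 d = 3.255 × 10^7 m³
Δh = ΔV / (Sy × A) = 3.255 × 10^7 / (0.04 × 3.35 × 10^8) = 2.429 m

Δh ≈ 2.43 m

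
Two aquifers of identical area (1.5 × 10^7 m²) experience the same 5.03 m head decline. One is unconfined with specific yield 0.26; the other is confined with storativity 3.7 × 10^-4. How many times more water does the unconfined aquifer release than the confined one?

Unconfined: ΔV_u = Sy × A × Δh = 0.26 × 1.5 × 10^7 × 5.03 = 1.962 × 10^7 m³
Confined: ΔV_c = S × A × Δh = 3.7 × 10^-4 × 1.5 × 10^7 × 5.03 = 27920 m³
Ratio = ΔV_u / ΔV_c = Sy / S = 0.26 / 3.7 × 10^-4 = 702.7

ΔV_u / ΔV_c ≈ 703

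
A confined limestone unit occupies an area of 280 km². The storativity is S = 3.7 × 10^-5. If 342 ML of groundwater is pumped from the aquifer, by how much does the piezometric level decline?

A = 280 km² = 2.8 × 10^8 m²
ΔV = 342 ML = 3.42 × 10^5 m³
Δh = ΔV / (S × A) = 3.42 × 10^5 m³ / (3.7 × 10^-5 × 2.8 × 10^8 m²) = 33.01 m

Δh ≈ 33 m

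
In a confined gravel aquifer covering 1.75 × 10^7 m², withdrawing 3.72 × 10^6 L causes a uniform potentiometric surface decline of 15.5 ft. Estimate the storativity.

S ≈ 4.5 × 10^-5

Δh = 15.5 ft = 4.724 m
ΔV = 3.72 × 10^6 L = 3720 m³
S = ΔV / (A × Δh) = 3720 m³ / (1.75 × 10^7 m² × 4.724 m) = 4.499 × 10^-5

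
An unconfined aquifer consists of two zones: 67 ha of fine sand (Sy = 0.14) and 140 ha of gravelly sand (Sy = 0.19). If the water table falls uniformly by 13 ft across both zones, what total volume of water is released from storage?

A₁ = 67 ha = 6.7 × 10^5 m²; A₂ = 140 ha = 1.4 × 10^6 m²
Δh = 13 ft = 3.962 m
ΔV₁ = 0.14 × 6.7 × 10^5 × 3.962 = 3.717 × 10^5 m³
ΔV₂ = 0.19 × 1.4 × 10^6 × 3.962 = 1.054 × 10^6 m³
ΔV = ΔV₁ + ΔV₂ = 1.426 × 10^6 m³

ΔV ≈ 1.43 × 10^6 m³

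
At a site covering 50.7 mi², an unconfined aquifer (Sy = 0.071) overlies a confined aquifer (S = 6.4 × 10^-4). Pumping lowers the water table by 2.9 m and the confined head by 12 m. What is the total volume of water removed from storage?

A = 50.7 mi² = 1.313 × 10^8 m²
Unconfined: ΔV_u = Sy × A × Δh_u = 0.071 × 1.313 × 10^8 × 2.9 = 2.704 × 10^7 m³
Confined: ΔV_c = S × A × Δh_c = 6.4 × 10^-4 × 1.313 × 10^8 × 12 = 1.008 × 10^6 m³
Total ΔV = 2.704 × 10^7 + 1.008 × 10^6 = 2.805 × 10^7 m³

ΔV ≈ 2.8 × 10^7 m³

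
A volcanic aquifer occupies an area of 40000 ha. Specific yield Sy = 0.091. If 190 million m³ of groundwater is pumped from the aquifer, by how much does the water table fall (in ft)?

A = 40000 ha = 4 × 10^8 m²
ΔV = 190 million m³ = 1.9 × 10^8 m³
Δh = ΔV / (Sy × A) = 1.9 × 10^8 m³ / (0.091 × 4 × 10^8 m²) = 5.22 m
Δh = 5.22 m = 17.13 ft

Δh ≈ 17.1 ft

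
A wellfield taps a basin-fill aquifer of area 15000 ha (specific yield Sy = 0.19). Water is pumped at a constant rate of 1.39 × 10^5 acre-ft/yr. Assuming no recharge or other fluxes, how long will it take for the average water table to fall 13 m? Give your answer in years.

t ≈ 2.16 years

A = 15000 ha = 1.5 × 10^8 m²
ΔV = Sy × A × Δh = 0.19 × 1.5 × 10^8 × 13 = 3.705 × 10^8 m³
Q = 1.39 × 10^5 acre-ft/yr = 4.697 × 10^5 m³/d
t = ΔV / Q = 3.705 × 10^8 m³ / 4.697 × 10^5 m³/d = 788.7 d
t = 788.7 d ≈ 2.161 years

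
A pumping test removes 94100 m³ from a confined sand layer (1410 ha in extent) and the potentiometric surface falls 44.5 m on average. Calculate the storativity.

S ≈ 1.5 × 10^-4

A = 1410 ha = 1.41 × 10^7 m²
S = ΔV / (A × Δh) = 94100 m³ / (1.41 × 10^7 m² × 44.5 m) = 1.5 × 10^-4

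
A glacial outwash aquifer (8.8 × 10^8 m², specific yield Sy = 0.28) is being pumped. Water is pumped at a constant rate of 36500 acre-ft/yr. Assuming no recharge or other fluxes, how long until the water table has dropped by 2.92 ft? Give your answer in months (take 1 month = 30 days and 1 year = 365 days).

Δh = 2.92 ft = 0.89 m
ΔV = Sy × A × Δh = 0.28 × 8.8 × 10^8 × 0.89 = 2.193 × 10^8 m³
Q = 36500 acre-ft/yr = 1.233 × 10^5 m³/d
t = ΔV / Q = 2.193 × 10^8 m³ / 1.233 × 10^5 m³/d = 1778 d
t = 1778 d ≈ 59.26 months

t ≈ 59.3 months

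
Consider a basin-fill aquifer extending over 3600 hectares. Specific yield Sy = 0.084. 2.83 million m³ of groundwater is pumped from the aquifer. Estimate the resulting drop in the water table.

Δh ≈ 0.936 m

A = 3600 hectares = 3.6 × 10^7 m²
ΔV = 2.83 million m³ = 2.83 × 10^6 m³
Δh = ΔV / (Sy × A) = 2.83 × 10^6 m³ / (0.084 × 3.6 × 10^7 m²) = 0.9358 m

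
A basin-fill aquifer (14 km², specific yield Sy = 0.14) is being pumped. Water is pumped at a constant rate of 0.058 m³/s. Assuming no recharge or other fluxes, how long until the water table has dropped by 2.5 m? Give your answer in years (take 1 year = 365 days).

t ≈ 2.68 years

A = 14 km² = 1.4 × 10^7 m²
ΔV = Sy × A × Δh = 0.14 × 1.4 × 10^7 × 2.5 = 4.9 × 10^6 m³
Q = 0.058 m³/s = 5011 m³/d
t = ΔV / Q = 4.9 × 10^6 m³ / 5011 m³/d = 977.8 d
t = 977.8 d ≈ 2.679 years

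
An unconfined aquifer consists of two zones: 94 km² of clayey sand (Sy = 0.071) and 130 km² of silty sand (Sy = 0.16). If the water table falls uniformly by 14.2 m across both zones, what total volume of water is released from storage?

ΔV ≈ 3.9 × 10^8 m³

A₁ = 94 km² = 9.4 × 10^7 m²; A₂ = 130 km² = 1.3 × 10^8 m²
ΔV₁ = 0.071 × 9.4 × 10^7 × 14.2 = 9.477 × 10^7 m³
ΔV₂ = 0.16 × 1.3 × 10^8 × 14.2 = 2.954 × 10^8 m³
ΔV = ΔV₁ + ΔV₂ = 3.901 × 10^8 m³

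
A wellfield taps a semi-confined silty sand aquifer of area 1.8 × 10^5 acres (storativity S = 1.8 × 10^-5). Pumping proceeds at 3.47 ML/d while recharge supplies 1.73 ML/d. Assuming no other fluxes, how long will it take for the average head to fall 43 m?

t ≈ 324 days

A = 1.8 × 10^5 acres = 7.284 × 10^8 m²
ΔV = S × A × Δh = 1.8 × 10^-5 × 7.284 × 10^8 × 43 = 5.638 × 10^5 m³
Net withdrawal = 3.47 − 1.73 = 1.74 ML/d = 1740 m³/d
t = ΔV / Q = 5.638 × 10^5 m³ / 1740 m³/d = 324 d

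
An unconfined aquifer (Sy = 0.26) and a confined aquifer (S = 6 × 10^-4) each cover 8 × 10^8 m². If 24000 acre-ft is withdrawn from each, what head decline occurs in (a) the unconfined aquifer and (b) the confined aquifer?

Δh_u ≈ 0.142 m; Δh_c ≈ 61.7 m

ΔV = 24000 acre-ft = 2.96 × 10^7 m³
Unconfined: Δh_u = ΔV/(Sy·A) = 2.96 × 10^7/(0.26 × 8 × 10^8) = 0.1423 m
Confined: Δh_c = ΔV/(S·A) = 2.96 × 10^7/(6 × 10^-4 × 8 × 10^8) = 61.67 m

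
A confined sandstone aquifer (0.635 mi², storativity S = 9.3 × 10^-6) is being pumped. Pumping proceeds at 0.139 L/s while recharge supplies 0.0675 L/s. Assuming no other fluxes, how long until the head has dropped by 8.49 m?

A = 0.635 mi² = 1.645 × 10^6 m²
ΔV = S × A × Δh = 9.3 × 10^-6 × 1.645 × 10^6 × 8.49 = 129.9 m³
Net withdrawal = 0.139 − 0.0675 = 0.0715 L/s = 6.178 m³/d
t = ΔV / Q = 129.9 m³ / 6.178 m³/d = 21.02 d

t ≈ 21 days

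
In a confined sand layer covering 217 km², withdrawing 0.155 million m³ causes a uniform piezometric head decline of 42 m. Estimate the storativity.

A = 217 km² = 2.17 × 10^8 m²
ΔV = 0.155 million m³ = 1.55 × 10^5 m³
S = ΔV / (A × Δh) = 1.55 × 10^5 m³ / (2.17 × 10^8 m² × 42 m) = 1.701 × 10^-5

S ≈ 1.7 × 10^-5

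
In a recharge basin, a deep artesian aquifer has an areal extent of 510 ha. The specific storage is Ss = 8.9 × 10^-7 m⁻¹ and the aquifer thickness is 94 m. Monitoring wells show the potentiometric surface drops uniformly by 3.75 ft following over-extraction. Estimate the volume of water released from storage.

S = Ss × b = 8.9 × 10^-7 m⁻¹ × 94 m = 8.366 × 10^-5
A = 510 ha = 5.1 × 10^6 m²
Δh = 3.75 ft = 1.143 m
ΔV = S × A × Δh = 8.366 × 10^-5 × 5.1 × 10^6 m² × 1.143 m = 487.7 m³

ΔV ≈ 488 m³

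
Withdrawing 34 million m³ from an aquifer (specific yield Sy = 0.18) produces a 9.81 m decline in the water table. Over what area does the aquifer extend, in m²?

ΔV = 34 million m³ = 3.4 × 10^7 m³
A = ΔV / (Sy × Δh) = 3.4 × 10^7 / (0.18 × 9.81) = 1.925 × 10^7 m²

A ≈ 1.93 × 10^7 m²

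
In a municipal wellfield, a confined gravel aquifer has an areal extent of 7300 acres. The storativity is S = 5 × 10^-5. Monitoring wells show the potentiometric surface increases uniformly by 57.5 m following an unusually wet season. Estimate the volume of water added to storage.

A = 7300 acres = 2.954 × 10^7 m²
ΔV = S × A × Δh = 5 × 10^-5 × 2.954 × 10^7 m² × 57.5 m = 84930 m³

ΔV ≈ 84900 m³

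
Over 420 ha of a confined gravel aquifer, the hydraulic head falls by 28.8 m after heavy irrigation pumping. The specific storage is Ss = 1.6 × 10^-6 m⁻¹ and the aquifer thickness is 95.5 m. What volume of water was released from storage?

ΔV ≈ 18500 m³

S = Ss × b = 1.6 × 10^-6 m⁻¹ × 95.5 m = 1.528 × 10^-4
A = 420 ha = 4.2 × 10^6 m²
ΔV = S × A × Δh = 1.528 × 10^-4 × 4.2 × 10^6 m² × 28.8 m = 18480 m³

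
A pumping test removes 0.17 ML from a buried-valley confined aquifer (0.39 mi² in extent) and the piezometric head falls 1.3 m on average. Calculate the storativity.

A = 0.39 mi² = 1.01 × 10^6 m²
ΔV = 0.17 ML = 170 m³
S = ΔV / (A × Δh) = 170 m³ / (1.01 × 10^6 m² × 1.3 m) = 1.295 × 10^-4

S ≈ 1.3 × 10^-4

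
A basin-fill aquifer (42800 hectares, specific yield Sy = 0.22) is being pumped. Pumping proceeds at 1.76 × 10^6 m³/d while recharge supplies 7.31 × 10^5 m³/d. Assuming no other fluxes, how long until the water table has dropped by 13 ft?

t ≈ 363 days

A = 42800 hectares = 4.28 × 10^8 m²
Δh = 13 ft = 3.962 m
ΔV = Sy × A × Δh = 0.22 × 4.28 × 10^8 × 3.962 = 3.731 × 10^8 m³
Net withdrawal = 1.76 × 10^6 − 7.31 × 10^5 = 1.029 × 10^6 m³/d
t = ΔV / Q = 3.731 × 10^8 m³ / 1.029 × 10^6 m³/d = 362.6 d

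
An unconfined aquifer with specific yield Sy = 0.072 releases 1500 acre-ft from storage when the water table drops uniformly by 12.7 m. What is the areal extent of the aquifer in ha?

A ≈ 202 ha

ΔV = 1500 acre-ft = 1.85 × 10^6 m³
A = ΔV / (Sy × Δh) = 1.85 × 10^6 / (0.072 × 12.7) = 2.023 × 10^6 m²
A = 2.023 × 10^6 m² = 202.3 ha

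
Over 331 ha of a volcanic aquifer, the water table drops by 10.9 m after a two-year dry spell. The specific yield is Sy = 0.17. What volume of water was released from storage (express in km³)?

A = 331 ha = 3.31 × 10^6 m²
ΔV = Sy × A × Δh = 0.17 × 3.31 × 10^6 m² × 10.9 m = 6.133 × 10^6 m³
ΔV = 6.133 × 10^6 m³ = 0.006133 km³

ΔV ≈ 0.00613 km³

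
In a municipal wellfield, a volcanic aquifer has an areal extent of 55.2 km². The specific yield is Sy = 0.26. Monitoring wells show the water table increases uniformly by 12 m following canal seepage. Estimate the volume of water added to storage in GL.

A = 55.2 km² = 5.52 × 10^7 m²
ΔV = Sy × A × Δh = 0.26 × 5.52 × 10^7 m² × 12 m = 1.722 × 10^8 m³
ΔV = 1.722 × 10^8 m³ = 172.2 GL

ΔV ≈ 172 GL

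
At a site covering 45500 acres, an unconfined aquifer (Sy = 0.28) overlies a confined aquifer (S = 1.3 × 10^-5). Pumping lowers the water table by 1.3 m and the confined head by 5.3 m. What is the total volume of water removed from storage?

A = 45500 acres = 1.841 × 10^8 m²
Unconfined: ΔV_u = Sy × A × Δh_u = 0.28 × 1.841 × 10^8 × 1.3 = 6.702 × 10^7 m³
Confined: ΔV_c = S × A × Δh_c = 1.3 × 10^-5 × 1.841 × 10^8 × 5.3 = 12690 m³
Total ΔV = 6.702 × 10^7 + 12690 = 6.704 × 10^7 m³

ΔV ≈ 6.7 × 10^7 m³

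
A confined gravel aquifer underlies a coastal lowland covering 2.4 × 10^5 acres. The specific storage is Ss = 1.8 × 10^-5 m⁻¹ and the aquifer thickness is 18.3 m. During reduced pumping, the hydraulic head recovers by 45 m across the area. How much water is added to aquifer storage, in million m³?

S = Ss × b = 1.8 × 10^-5 m⁻¹ × 18.3 m = 3.294 × 10^-4
A = 2.4 × 10^5 acres = 9.712 × 10^8 m²
ΔV = S × A × Δh = 3.294 × 10^-4 × 9.712 × 10^8 m² × 45 m = 1.44 × 10^7 m³
ΔV = 1.44 × 10^7 m³ = 14.4 million m³

ΔV ≈ 14.4 million m³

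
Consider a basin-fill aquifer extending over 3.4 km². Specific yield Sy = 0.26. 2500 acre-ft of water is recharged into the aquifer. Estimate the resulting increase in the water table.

Δh ≈ 3.49 m

A = 3.4 km² = 3.4 × 10^6 m²
ΔV = 2500 acre-ft = 3.084 × 10^6 m³
Δh = ΔV / (Sy × A) = 3.084 × 10^6 m³ / (0.26 × 3.4 × 10^6 m²) = 3.488 m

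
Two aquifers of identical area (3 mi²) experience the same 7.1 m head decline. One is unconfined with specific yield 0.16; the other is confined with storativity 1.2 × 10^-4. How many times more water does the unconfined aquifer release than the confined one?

A = 3 mi² = 7.77 × 10^6 m²
Unconfined: ΔV_u = Sy × A × Δh = 0.16 × 7.77 × 10^6 × 7.1 = 8.827 × 10^6 m³
Confined: ΔV_c = S × A × Δh = 1.2 × 10^-4 × 7.77 × 10^6 × 7.1 = 6620 m³
Ratio = ΔV_u / ΔV_c = Sy / S = 0.16 / 1.2 × 10^-4 = 1333

ΔV_u / ΔV_c ≈ 1330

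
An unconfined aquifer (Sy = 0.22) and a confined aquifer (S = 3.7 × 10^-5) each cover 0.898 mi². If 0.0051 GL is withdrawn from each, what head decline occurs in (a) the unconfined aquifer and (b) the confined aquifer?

Δh_u ≈ 0.00997 m; Δh_c ≈ 59.3 m

A = 0.898 mi² = 2.326 × 10^6 m²
ΔV = 0.0051 GL = 5100 m³
Unconfined: Δh_u = ΔV/(Sy·A) = 5100/(0.22 × 2.326 × 10^6) = 0.009967 m
Confined: Δh_c = ΔV/(S·A) = 5100/(3.7 × 10^-5 × 2.326 × 10^6) = 59.26 m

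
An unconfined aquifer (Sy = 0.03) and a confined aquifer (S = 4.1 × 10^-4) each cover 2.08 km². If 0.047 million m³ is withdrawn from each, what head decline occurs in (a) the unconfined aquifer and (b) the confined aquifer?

A = 2.08 km² = 2.08 × 10^6 m²
ΔV = 0.047 million m³ = 47000 m³
Unconfined: Δh_u = ΔV/(Sy·A) = 47000/(0.03 × 2.08 × 10^6) = 0.7532 m
Confined: Δh_c = ΔV/(S·A) = 47000/(4.1 × 10^-4 × 2.08 × 10^6) = 55.11 m

Δh_u ≈ 0.753 m; Δh_c ≈ 55.1 m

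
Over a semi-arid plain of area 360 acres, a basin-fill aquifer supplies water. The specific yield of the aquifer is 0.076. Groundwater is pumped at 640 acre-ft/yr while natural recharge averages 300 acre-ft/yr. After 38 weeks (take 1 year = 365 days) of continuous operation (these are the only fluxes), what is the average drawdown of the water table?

Δh ≈ 2.76 m

A = 360 acres = 1.457 × 10^6 m²
Net abstraction = 640 − 300 = 340 acre-ft/yr
Q_net = 340 acre-ft/yr = 1149 m³/d
t = 38 weeks = 266 d
ΔV = Q × t = 1149 m³/d × 266 d = 3.056 × 10^5 m³
Δh = ΔV / (Sy × A) = 3.056 × 10^5 / (0.076 × 1.457 × 10^6) = 2.76 m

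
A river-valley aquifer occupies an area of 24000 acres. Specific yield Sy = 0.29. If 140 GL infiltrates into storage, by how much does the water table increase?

Δh ≈ 4.97 m

A = 24000 acres = 9.712 × 10^7 m²
ΔV = 140 GL = 1.4 × 10^8 m³
Δh = ΔV / (Sy × A) = 1.4 × 10^8 m³ / (0.29 × 9.712 × 10^7 m²) = 4.971 m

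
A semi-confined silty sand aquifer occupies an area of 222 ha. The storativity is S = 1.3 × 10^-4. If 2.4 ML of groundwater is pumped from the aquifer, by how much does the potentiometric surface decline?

Δh ≈ 8.32 m

A = 222 ha = 2.22 × 10^6 m²
ΔV = 2.4 ML = 2400 m³
Δh = ΔV / (S × A) = 2400 m³ / (1.3 × 10^-4 × 2.22 × 10^6 m²) = 8.316 m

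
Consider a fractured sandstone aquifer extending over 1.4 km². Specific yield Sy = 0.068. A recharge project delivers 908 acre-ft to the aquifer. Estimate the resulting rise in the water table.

Δh ≈ 11.8 m

A = 1.4 km² = 1.4 × 10^6 m²
ΔV = 908 acre-ft = 1.12 × 10^6 m³
Δh = ΔV / (Sy × A) = 1.12 × 10^6 m³ / (0.068 × 1.4 × 10^6 m²) = 11.76 m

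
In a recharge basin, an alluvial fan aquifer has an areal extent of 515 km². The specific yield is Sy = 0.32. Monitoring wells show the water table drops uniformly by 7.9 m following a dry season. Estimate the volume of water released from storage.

ΔV ≈ 1.3 × 10^9 m³

A = 515 km² = 5.15 × 10^8 m²
ΔV = Sy × A × Δh = 0.32 × 5.15 × 10^8 m² × 7.9 m = 1.302 × 10^9 m³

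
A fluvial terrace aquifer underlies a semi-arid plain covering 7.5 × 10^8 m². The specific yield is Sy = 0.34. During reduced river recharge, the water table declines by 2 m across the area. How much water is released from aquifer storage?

ΔV ≈ 5.1 × 10^8 m³

ΔV = Sy × A × Δh = 0.34 × 7.5 × 10^8 m² × 2 m = 5.1 × 10^8 m³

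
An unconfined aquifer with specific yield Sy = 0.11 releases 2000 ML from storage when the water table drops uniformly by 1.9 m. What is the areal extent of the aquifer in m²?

ΔV = 2000 ML = 2 × 10^6 m³
A = ΔV / (Sy × Δh) = 2 × 10^6 / (0.11 × 1.9) = 9.569 × 10^6 m²

A ≈ 9.57 × 10^6 m²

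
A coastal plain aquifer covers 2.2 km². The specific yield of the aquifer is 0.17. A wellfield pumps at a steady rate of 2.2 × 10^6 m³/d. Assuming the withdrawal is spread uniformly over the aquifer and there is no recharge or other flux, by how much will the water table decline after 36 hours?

Δh ≈ 8.82 m

A = 2.2 km² = 2.2 × 10^6 m²
t = 36 hours = 1.5 d
ΔV = Q × t = 2.2 × 10^6 m³/d × 1.5 d = 3.3 × 10^6 m³
Δh = ΔV / (Sy × A) = 3.3 × 10^6 / (0.17 × 2.2 × 10^6) = 8.824 m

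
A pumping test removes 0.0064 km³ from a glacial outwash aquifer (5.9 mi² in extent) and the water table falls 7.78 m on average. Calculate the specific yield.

A = 5.9 mi² = 1.528 × 10^7 m²
ΔV = 0.0064 km³ = 6.4 × 10^6 m³
Sy = ΔV / (A × Δh) = 6.4 × 10^6 m³ / (1.528 × 10^7 m² × 7.78 m) = 0.05383

Sy ≈ 0.054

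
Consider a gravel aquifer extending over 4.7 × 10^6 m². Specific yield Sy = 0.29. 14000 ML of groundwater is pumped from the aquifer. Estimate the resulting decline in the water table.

ΔV = 14000 ML = 1.4 × 10^7 m³
Δh = ΔV / (Sy × A) = 1.4 × 10^7 m³ / (0.29 × 4.7 × 10^6 m²) = 10.27 m

Δh ≈ 10.3 m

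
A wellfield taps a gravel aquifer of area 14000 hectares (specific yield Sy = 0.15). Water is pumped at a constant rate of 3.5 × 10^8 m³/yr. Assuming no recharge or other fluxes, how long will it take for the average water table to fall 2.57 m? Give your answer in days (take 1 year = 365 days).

A = 14000 hectares = 1.4 × 10^8 m²
ΔV = Sy × A × Δh = 0.15 × 1.4 × 10^8 × 2.57 = 5.397 × 10^7 m³
Q = 3.5 × 10^8 m³/yr = 9.589 × 10^5 m³/d
t = ΔV / Q = 5.397 × 10^7 m³ / 9.589 × 10^5 m³/d = 56.28 d

t ≈ 56.3 days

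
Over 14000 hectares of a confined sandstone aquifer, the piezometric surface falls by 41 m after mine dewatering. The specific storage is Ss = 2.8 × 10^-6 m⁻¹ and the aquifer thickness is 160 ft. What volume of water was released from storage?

ΔV ≈ 7.84 × 10^5 m³

b = 160 ft = 48.77 m
S = Ss × b = 2.8 × 10^-6 m⁻¹ × 48.77 m = 1.366 × 10^-4
A = 14000 hectares = 1.4 × 10^8 m²
ΔV = S × A × Δh = 1.366 × 10^-4 × 1.4 × 10^8 m² × 41 m = 7.838 × 10^5 m³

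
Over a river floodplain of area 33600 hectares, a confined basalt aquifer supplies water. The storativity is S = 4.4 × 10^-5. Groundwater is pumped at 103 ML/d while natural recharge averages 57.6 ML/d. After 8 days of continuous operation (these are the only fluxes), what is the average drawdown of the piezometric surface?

Δh ≈ 24.6 m

A = 33600 hectares = 3.36 × 10^8 m²
Net abstraction = 103 − 57.6 = 45.4 ML/d
Q_net = 45.4 ML/d = 45400 m³/d
ΔV = Q × t = 45400 m³/d × 8 d = 3.632 × 10^5 m³
Δh = ΔV / (S × A) = 3.632 × 10^5 / (4.4 × 10^-5 × 3.36 × 10^8) = 24.57 m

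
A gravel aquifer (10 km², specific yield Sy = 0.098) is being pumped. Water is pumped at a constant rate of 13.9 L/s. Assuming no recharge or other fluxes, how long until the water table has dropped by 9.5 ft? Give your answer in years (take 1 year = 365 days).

t ≈ 6.47 years

A = 10 km² = 1 × 10^7 m²
Δh = 9.5 ft = 2.896 m
ΔV = Sy × A × Δh = 0.098 × 1 × 10^7 × 2.896 = 2.838 × 10^6 m³
Q = 13.9 L/s = 1201 m³/d
t = ΔV / Q = 2.838 × 10^6 m³ / 1201 m³/d = 2363 d
t = 2363 d ≈ 6.474 years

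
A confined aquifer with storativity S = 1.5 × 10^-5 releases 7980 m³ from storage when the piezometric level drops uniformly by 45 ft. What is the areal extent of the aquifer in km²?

Δh = 45 ft = 13.72 m
A = ΔV / (S × Δh) = 7980 / (1.5 × 10^-5 × 13.72) = 3.879 × 10^7 m²
A = 3.879 × 10^7 m² = 38.79 km²

A ≈ 38.8 km²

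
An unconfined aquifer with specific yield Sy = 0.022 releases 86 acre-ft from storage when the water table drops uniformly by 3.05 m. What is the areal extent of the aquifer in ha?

ΔV = 86 acre-ft = 1.061 × 10^5 m³
A = ΔV / (Sy × Δh) = 1.061 × 10^5 / (0.022 × 3.05) = 1.581 × 10^6 m²
A = 1.581 × 10^6 m² = 158.1 ha

A ≈ 158 ha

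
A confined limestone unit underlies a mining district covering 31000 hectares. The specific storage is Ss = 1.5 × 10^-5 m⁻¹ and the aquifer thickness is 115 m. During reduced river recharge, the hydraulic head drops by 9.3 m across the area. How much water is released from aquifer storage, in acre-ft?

S = Ss × b = 1.5 × 10^-5 m⁻¹ × 115 m = 1.725 × 10^-3
A = 31000 hectares = 3.1 × 10^8 m²
ΔV = S × A × Δh = 0.001725 × 3.1 × 10^8 m² × 9.3 m = 4.973 × 10^6 m³
ΔV = 4.973 × 10^6 m³ = 4032 acre-ft

ΔV ≈ 4030 acre-ft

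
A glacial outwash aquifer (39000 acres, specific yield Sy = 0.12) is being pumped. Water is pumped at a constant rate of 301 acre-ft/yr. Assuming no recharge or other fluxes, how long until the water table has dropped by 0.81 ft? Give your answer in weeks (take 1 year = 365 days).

A = 39000 acres = 1.578 × 10^8 m²
Δh = 0.81 ft = 0.2469 m
ΔV = Sy × A × Δh = 0.12 × 1.578 × 10^8 × 0.2469 = 4.676 × 10^6 m³
Q = 301 acre-ft/yr = 1017 m³/d
t = ΔV / Q = 4.676 × 10^6 m³ / 1017 m³/d = 4597 d
t = 4597 d ≈ 656.7 weeks

t ≈ 657 weeks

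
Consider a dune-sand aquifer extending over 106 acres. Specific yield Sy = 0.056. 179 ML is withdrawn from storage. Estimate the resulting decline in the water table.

A = 106 acres = 4.29 × 10^5 m²
ΔV = 179 ML = 1.79 × 10^5 m³
Δh = ΔV / (Sy × A) = 1.79 × 10^5 m³ / (0.056 × 4.29 × 10^5 m²) = 7.451 m

Δh ≈ 7.45 m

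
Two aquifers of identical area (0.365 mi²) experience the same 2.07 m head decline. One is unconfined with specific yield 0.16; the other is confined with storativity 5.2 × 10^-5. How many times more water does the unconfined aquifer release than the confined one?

ΔV_u / ΔV_c ≈ 3080

A = 0.365 mi² = 9.453 × 10^5 m²
Unconfined: ΔV_u = Sy × A × Δh = 0.16 × 9.453 × 10^5 × 2.07 = 3.131 × 10^5 m³
Confined: ΔV_c = S × A × Δh = 5.2 × 10^-5 × 9.453 × 10^5 × 2.07 = 101.8 m³
Ratio = ΔV_u / ΔV_c = Sy / S = 0.16 / 5.2 × 10^-5 = 3077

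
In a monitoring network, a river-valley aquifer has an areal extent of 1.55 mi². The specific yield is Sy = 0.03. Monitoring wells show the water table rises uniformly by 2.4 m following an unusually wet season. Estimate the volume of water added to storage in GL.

A = 1.55 mi² = 4.014 × 10^6 m²
ΔV = Sy × A × Δh = 0.03 × 4.014 × 10^6 m² × 2.4 m = 2.89 × 10^5 m³
ΔV = 2.89 × 10^5 m³ = 0.289 GL

ΔV ≈ 0.289 GL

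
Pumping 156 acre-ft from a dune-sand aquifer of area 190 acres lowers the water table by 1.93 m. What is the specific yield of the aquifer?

Sy ≈ 0.13

A = 190 acres = 7.689 × 10^5 m²
ΔV = 156 acre-ft = 1.924 × 10^5 m³
Sy = ΔV / (A × Δh) = 1.924 × 10^5 m³ / (7.689 × 10^5 m² × 1.93 m) = 0.1297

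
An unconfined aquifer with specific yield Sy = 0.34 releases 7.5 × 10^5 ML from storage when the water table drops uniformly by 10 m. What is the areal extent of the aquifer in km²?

A ≈ 221 km²

ΔV = 7.5 × 10^5 ML = 7.5 × 10^8 m³
A = ΔV / (Sy × Δh) = 7.5 × 10^8 / (0.34 × 10) = 2.206 × 10^8 m²
A = 2.206 × 10^8 m² = 220.6 km²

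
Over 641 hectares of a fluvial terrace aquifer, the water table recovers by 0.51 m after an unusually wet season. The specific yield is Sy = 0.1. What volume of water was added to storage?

ΔV ≈ 3.27 × 10^5 m³

A = 641 hectares = 6.41 × 10^6 m²
ΔV = Sy × A × Δh = 0.1 × 6.41 × 10^6 m² × 0.51 m = 3.269 × 10^5 m³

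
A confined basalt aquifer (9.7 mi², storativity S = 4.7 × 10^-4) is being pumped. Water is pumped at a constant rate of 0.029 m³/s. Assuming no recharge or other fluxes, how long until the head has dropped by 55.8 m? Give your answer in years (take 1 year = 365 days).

t ≈ 0.72 years

A = 9.7 mi² = 2.512 × 10^7 m²
ΔV = S × A × Δh = 4.7 × 10^-4 × 2.512 × 10^7 × 55.8 = 6.589 × 10^5 m³
Q = 0.029 m³/s = 2506 m³/d
t = ΔV / Q = 6.589 × 10^5 m³ / 2506 m³/d = 263 d
t = 263 d ≈ 0.7204 years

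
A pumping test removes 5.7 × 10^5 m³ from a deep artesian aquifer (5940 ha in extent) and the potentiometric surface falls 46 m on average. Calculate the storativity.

S ≈ 2.1 × 10^-4

A = 5940 ha = 5.94 × 10^7 m²
S = ΔV / (A × Δh) = 5.7 × 10^5 m³ / (5.94 × 10^7 m² × 46 m) = 2.086 × 10^-4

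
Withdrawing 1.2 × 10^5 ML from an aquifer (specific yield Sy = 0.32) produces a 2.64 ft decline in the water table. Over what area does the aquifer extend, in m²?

Δh = 2.64 ft = 0.8047 m
ΔV = 1.2 × 10^5 ML = 1.2 × 10^8 m³
A = ΔV / (Sy × Δh) = 1.2 × 10^8 / (0.32 × 0.8047) = 4.66 × 10^8 m²

A ≈ 4.66 × 10^8 m²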